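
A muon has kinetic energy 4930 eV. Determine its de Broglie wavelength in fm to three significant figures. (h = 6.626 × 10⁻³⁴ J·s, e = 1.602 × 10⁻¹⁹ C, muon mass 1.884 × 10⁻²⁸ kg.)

λ = 1210 fm

KE = 4930 eV = 7.898 × 10⁻¹⁶ J.
p = √(2mKE) = √(2 × 1.884 × 10⁻²⁸ × 7.898 × 10⁻¹⁶) = 5.455 × 10⁻²² kg·m/s.
λ = h/p = 6.626 × 10⁻³⁴ / 5.455 × 10⁻²² = 1.21 × 10⁻¹² m = 1210 fm.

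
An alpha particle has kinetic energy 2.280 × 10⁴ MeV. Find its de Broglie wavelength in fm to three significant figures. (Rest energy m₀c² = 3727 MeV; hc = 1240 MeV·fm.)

λ = 0.0472 fm

Total energy E = KE + m₀c² = 2.280 × 10⁴ + 3727 = 26527 MeV.
(pc)² = E² − (m₀c²)² = (26527)² − (3727)² = 6.898 × 10⁸ MeV², so pc = 2.626 × 10⁴ MeV.
λ = hc/(pc) = 1240 MeV·fm / 2.626 × 10⁴ MeV = 0.0472 fm.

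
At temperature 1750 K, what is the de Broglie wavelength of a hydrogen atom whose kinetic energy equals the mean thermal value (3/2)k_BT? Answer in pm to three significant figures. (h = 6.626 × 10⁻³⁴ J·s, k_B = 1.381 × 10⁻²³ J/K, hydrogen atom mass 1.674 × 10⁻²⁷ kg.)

KE = (3/2)k_BT = 1.5 × 1.381 × 10⁻²³ × 1750 = 3.625 × 10⁻²⁰ J.
p = √(2mKE) = √(2 × 1.674 × 10⁻²⁷ × 3.625 × 10⁻²⁰) = 1.102 × 10⁻²³ kg·m/s.
λ = h/p = 6.01 × 10⁻¹¹ m = 60.1 pm.

λ = 60.1 pm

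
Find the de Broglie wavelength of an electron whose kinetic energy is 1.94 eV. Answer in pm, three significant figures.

λ = 881 pm

KE = 1.94 eV = 3.108 × 10⁻¹⁹ J.
p = √(2mKE) = √(2 × 9.109 × 10⁻³¹ × 3.108 × 10⁻¹⁹) = 7.525 × 10⁻²⁵ kg·m/s.
λ = h/p = 6.626 × 10⁻³⁴ / 7.525 × 10⁻²⁵ = 8.81 × 10⁻¹⁰ m = 881 pm.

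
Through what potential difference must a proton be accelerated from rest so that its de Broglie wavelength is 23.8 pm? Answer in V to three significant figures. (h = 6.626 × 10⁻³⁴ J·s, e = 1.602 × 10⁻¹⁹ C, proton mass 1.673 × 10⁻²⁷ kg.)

V = 1.45 V

p = h/λ = 6.626 × 10⁻³⁴ / 2.380 × 10⁻¹¹ = 2.784 × 10⁻²³ kg·m/s.
KE = p²/(2m) = 2.316 × 10⁻¹⁹ J.
V = KE/e = 2.316 × 10⁻¹⁹ / (1.602 × 10⁻¹⁹) = 1.45 V.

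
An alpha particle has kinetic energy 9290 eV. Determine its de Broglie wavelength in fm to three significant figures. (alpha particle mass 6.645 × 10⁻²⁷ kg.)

λ = 149 fm

KE = 9290 eV = 1.488 × 10⁻¹⁵ J.
p = √(2mKE) = √(2 × 6.645 × 10⁻²⁷ × 1.488 × 10⁻¹⁵) = 4.447 × 10⁻²¹ kg·m/s.
λ = h/p = 6.626 × 10⁻³⁴ / 4.447 × 10⁻²¹ = 1.49 × 10⁻¹³ m = 149 fm.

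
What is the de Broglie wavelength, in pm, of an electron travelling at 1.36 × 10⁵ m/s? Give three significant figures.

λ = 5350 pm

p = mv = 9.109 × 10⁻³¹ × 1.36 × 10⁵ = 1.239 × 10⁻²⁵ kg·m/s.
λ = h/p = 6.626 × 10⁻³⁴ / 1.239 × 10⁻²⁵ = 5.35 × 10⁻⁹ m = 5350 pm.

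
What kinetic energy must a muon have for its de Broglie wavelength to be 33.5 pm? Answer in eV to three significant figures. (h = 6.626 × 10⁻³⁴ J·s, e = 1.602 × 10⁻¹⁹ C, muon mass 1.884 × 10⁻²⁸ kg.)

p = h/λ = 6.626 × 10⁻³⁴ / 3.350 × 10⁻¹¹ = 1.978 × 10⁻²³ kg·m/s.
KE = p²/(2m) = (1.978 × 10⁻²³)² / (2 × 1.884 × 10⁻²⁸) = 1.038 × 10⁻¹⁸ J = 6.48 eV.

KE = 6.48 eV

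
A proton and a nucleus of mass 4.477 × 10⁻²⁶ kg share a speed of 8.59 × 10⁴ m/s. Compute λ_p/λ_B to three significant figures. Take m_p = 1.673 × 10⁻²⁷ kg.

λ_p/λ_B = 26.8

At fixed v, p = mv so λ = h/(mv) ∝ 1/m.
λ_p/λ_B = m_B/m_p = 4.477 × 10⁻²⁶/1.673 × 10⁻²⁷ = 26.8.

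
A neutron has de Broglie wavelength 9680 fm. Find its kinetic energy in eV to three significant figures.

KE = 8.73 eV

p = h/λ = 6.626 × 10⁻³⁴ / 9.680 × 10⁻¹² = 6.845 × 10⁻²³ kg·m/s.
KE = p²/(2m) = (6.845 × 10⁻²³)² / (2 × 1.675 × 10⁻²⁷) = 1.399 × 10⁻¹⁸ J = 8.73 eV.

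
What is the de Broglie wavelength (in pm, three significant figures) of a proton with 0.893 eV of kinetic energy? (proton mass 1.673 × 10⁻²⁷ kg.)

λ = 30.3 pm

KE = 0.893 eV = 1.431 × 10⁻¹⁹ J.
p = √(2mKE) = √(2 × 1.673 × 10⁻²⁷ × 1.431 × 10⁻¹⁹) = 2.188 × 10⁻²³ kg·m/s.
λ = h/p = 6.626 × 10⁻³⁴ / 2.188 × 10⁻²³ = 3.03 × 10⁻¹¹ m = 30.3 pm.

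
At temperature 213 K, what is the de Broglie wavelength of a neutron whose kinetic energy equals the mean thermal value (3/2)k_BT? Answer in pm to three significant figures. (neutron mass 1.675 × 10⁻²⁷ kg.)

λ = 172 pm

KE = (3/2)k_BT = 1.5 × 1.381 × 10⁻²³ × 213 = 4.412 × 10⁻²¹ J.
p = √(2mKE) = √(2 × 1.675 × 10⁻²⁷ × 4.412 × 10⁻²¹) = 3.845 × 10⁻²⁴ kg·m/s.
λ = h/p = 1.72 × 10⁻¹⁰ m = 172 pm.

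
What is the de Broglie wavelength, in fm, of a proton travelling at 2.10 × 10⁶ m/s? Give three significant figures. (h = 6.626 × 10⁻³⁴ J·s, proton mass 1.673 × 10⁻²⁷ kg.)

p = mv = 1.673 × 10⁻²⁷ × 2.10 × 10⁶ = 3.513 × 10⁻²¹ kg·m/s.
λ = h/p = 6.626 × 10⁻³⁴ / 3.513 × 10⁻²¹ = 1.89 × 10⁻¹³ m = 189 fm.

λ = 189 fm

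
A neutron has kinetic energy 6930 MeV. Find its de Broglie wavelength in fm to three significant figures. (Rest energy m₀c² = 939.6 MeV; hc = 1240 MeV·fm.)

λ = 0.159 fm

Total energy E = KE + m₀c² = 6930 + 939.6 = 7869.6 MeV.
(pc)² = E² − (m₀c²)² = (7869.6)² − (939.6)² = 6.105 × 10⁷ MeV², so pc = 7813 MeV.
λ = hc/(pc) = 1240 MeV·fm / 7813 MeV = 0.159 fm.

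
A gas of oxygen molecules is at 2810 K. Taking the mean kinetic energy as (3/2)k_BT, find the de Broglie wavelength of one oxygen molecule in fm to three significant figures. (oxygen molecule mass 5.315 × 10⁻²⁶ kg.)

λ = 8420 fm

KE = (3/2)k_BT = 1.5 × 1.381 × 10⁻²³ × 2810 = 5.821 × 10⁻²⁰ J.
p = √(2mKE) = √(2 × 5.315 × 10⁻²⁶ × 5.821 × 10⁻²⁰) = 7.866 × 10⁻²³ kg·m/s.
λ = h/p = 8.42 × 10⁻¹² m = 8420 fm.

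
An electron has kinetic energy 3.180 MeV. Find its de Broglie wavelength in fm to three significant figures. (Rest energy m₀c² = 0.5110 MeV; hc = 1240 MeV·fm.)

λ = 339 fm

Total energy E = KE + m₀c² = 3.180 + 0.5110 = 3.6910 MeV.
(pc)² = E² − (m₀c²)² = (3.6910)² − (0.5110)² = 13.36 MeV², so pc = 3.655 MeV.
λ = hc/(pc) = 1240 MeV·fm / 3.655 MeV = 339 fm.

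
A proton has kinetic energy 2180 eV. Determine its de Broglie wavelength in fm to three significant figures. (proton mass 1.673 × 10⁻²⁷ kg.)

λ = 613 fm

KE = 2180 eV = 3.492 × 10⁻¹⁶ J.
p = √(2mKE) = √(2 × 1.673 × 10⁻²⁷ × 3.492 × 10⁻¹⁶) = 1.081 × 10⁻²¹ kg·m/s.
λ = h/p = 6.626 × 10⁻³⁴ / 1.081 × 10⁻²¹ = 6.13 × 10⁻¹³ m = 613 fm.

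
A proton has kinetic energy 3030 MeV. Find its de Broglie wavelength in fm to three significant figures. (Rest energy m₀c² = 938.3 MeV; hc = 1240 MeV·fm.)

Total energy E = KE + m₀c² = 3030 + 938.3 = 3968.3 MeV.
(pc)² = E² − (m₀c²)² = (3968.3)² − (938.3)² = 1.487 × 10⁷ MeV², so pc = 3856 MeV.
λ = hc/(pc) = 1240 MeV·fm / 3856 MeV = 0.322 fm.

λ = 0.322 fm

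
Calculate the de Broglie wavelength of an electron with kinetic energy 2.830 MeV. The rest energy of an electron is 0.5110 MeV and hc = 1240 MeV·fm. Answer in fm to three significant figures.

λ = 376 fm

Total energy E = KE + m₀c² = 2.830 + 0.5110 = 3.3410 MeV.
(pc)² = E² − (m₀c²)² = (3.3410)² − (0.5110)² = 10.90 MeV², so pc = 3.302 MeV.
λ = hc/(pc) = 1240 MeV·fm / 3.302 MeV = 376 fm.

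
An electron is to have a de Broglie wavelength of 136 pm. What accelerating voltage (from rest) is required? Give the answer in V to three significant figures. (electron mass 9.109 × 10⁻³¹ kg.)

V = 81.3 V

p = h/λ = 6.626 × 10⁻³⁴ / 1.360 × 10⁻¹⁰ = 4.872 × 10⁻²⁴ kg·m/s.
KE = p²/(2m) = 1.303 × 10⁻¹⁷ J.
V = KE/e = 1.303 × 10⁻¹⁷ / (1.602 × 10⁻¹⁹) = 81.3 V.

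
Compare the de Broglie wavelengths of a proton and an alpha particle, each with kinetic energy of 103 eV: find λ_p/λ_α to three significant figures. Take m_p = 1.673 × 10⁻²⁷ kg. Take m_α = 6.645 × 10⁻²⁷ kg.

λ_p/λ_α = 1.99

At fixed KE, p = √(2mKE) so λ = h/p ∝ 1/√m.
λ_p/λ_α = √(m_α/m_p) = √(6.645 × 10⁻²⁷/1.673 × 10⁻²⁷) = √(3.972) = 1.99.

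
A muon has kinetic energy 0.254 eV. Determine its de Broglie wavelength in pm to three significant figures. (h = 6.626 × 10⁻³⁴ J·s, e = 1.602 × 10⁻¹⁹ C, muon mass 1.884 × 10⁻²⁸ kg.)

λ = 169 pm

KE = 0.254 eV = 4.069 × 10⁻²⁰ J.
p = √(2mKE) = √(2 × 1.884 × 10⁻²⁸ × 4.069 × 10⁻²⁰) = 3.916 × 10⁻²⁴ kg·m/s.
λ = h/p = 6.626 × 10⁻³⁴ / 3.916 × 10⁻²⁴ = 1.69 × 10⁻¹⁰ m = 169 pm.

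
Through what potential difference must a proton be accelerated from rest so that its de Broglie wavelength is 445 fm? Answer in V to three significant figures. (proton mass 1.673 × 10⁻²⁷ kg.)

p = h/λ = 6.626 × 10⁻³⁴ / 4.450 × 10⁻¹³ = 1.489 × 10⁻²¹ kg·m/s.
KE = p²/(2m) = 6.626 × 10⁻¹⁶ J.
V = KE/e = 6.626 × 10⁻¹⁶ / (1.602 × 10⁻¹⁹) = 4140 V.

V = 4140 V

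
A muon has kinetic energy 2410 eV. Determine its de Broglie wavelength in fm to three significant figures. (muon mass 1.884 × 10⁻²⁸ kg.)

KE = 2410 eV = 3.861 × 10⁻¹⁶ J.
p = √(2mKE) = √(2 × 1.884 × 10⁻²⁸ × 3.861 × 10⁻¹⁶) = 3.814 × 10⁻²² kg·m/s.
λ = h/p = 6.626 × 10⁻³⁴ / 3.814 × 10⁻²² = 1.74 × 10⁻¹² m = 1740 fm.

λ = 1740 fm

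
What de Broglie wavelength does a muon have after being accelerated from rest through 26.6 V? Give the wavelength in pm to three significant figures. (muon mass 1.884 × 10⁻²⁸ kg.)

λ = 16.5 pm

KE = eV = 1.602 × 10⁻¹⁹ × 26.60 = 4.261 × 10⁻¹⁸ J.
p = √(2mKE) = √(2 × 1.884 × 10⁻²⁸ × 4.261 × 10⁻¹⁸) = 4.007 × 10⁻²³ kg·m/s.
λ = h/p = 6.626 × 10⁻³⁴ / 4.007 × 10⁻²³ = 1.65 × 10⁻¹¹ m = 16.5 pm.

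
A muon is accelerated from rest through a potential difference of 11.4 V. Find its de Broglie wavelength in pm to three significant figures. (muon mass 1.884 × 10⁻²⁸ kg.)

KE = eV = 1.602 × 10⁻¹⁹ × 11.40 = 1.826 × 10⁻¹⁸ J.
p = √(2mKE) = √(2 × 1.884 × 10⁻²⁸ × 1.826 × 10⁻¹⁸) = 2.623 × 10⁻²³ kg·m/s.
λ = h/p = 6.626 × 10⁻³⁴ / 2.623 × 10⁻²³ = 2.53 × 10⁻¹¹ m = 25.3 pm.

λ = 25.3 pm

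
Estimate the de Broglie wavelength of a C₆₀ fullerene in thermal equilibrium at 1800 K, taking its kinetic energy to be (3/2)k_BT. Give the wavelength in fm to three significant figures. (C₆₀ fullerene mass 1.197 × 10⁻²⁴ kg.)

λ = 2220 fm

KE = (3/2)k_BT = 1.5 × 1.381 × 10⁻²³ × 1800 = 3.729 × 10⁻²⁰ J.
p = √(2mKE) = √(2 × 1.197 × 10⁻²⁴ × 3.729 × 10⁻²⁰) = 2.988 × 10⁻²² kg·m/s.
λ = h/p = 2.22 × 10⁻¹² m = 2220 fm.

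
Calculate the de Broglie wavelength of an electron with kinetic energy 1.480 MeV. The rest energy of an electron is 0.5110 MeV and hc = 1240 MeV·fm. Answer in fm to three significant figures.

λ = 644 fm

Total energy E = KE + m₀c² = 1.480 + 0.5110 = 1.9910 MeV.
(pc)² = E² − (m₀c²)² = (1.9910)² − (0.5110)² = 3.703 MeV², so pc = 1.924 MeV.
λ = hc/(pc) = 1240 MeV·fm / 1.924 MeV = 644 fm.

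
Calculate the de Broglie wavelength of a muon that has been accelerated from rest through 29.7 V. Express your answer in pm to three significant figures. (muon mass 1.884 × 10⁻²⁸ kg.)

λ = 15.6 pm

KE = eV = 1.602 × 10⁻¹⁹ × 29.70 = 4.758 × 10⁻¹⁸ J.
p = √(2mKE) = √(2 × 1.884 × 10⁻²⁸ × 4.758 × 10⁻¹⁸) = 4.234 × 10⁻²³ kg·m/s.
λ = h/p = 6.626 × 10⁻³⁴ / 4.234 × 10⁻²³ = 1.56 × 10⁻¹¹ m = 15.6 pm.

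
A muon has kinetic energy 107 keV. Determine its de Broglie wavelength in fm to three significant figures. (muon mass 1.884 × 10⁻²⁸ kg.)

λ = 261 fm

KE = 107 keV = 1.714 × 10⁻¹⁴ J.
p = √(2mKE) = √(2 × 1.884 × 10⁻²⁸ × 1.714 × 10⁻¹⁴) = 2.541 × 10⁻²¹ kg·m/s.
λ = h/p = 6.626 × 10⁻³⁴ / 2.541 × 10⁻²¹ = 2.61 × 10⁻¹³ m = 261 fm.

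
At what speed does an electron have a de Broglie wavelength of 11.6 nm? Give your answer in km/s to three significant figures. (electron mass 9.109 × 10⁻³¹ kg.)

p = h/λ = 6.626 × 10⁻³⁴ / 1.160 × 10⁻⁸ = 5.712 × 10⁻²⁶ kg·m/s.
v = p/m = 5.712 × 10⁻²⁶ / 9.109 × 10⁻³¹ = 6.27 × 10⁴ m/s = 62.7 km/s.

v = 62.7 km/s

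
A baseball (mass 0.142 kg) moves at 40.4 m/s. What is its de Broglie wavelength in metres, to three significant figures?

p = mv = 0.142 × 40.4 = 5.737 kg·m/s.
λ = h/p = 6.626 × 10⁻³⁴ / 5.737 = 1.15 × 10⁻³⁴ m.

λ = 1.15 × 10⁻³⁴ m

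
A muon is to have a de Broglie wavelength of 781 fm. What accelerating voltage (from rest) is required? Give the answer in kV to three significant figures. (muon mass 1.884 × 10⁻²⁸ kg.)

p = h/λ = 6.626 × 10⁻³⁴ / 7.810 × 10⁻¹³ = 8.484 × 10⁻²² kg·m/s.
KE = p²/(2m) = 1.910 × 10⁻¹⁵ J.
V = KE/e = 1.910 × 10⁻¹⁵ / (1.602 × 10⁻¹⁹) = 11.9 kV.

V = 11.9 kV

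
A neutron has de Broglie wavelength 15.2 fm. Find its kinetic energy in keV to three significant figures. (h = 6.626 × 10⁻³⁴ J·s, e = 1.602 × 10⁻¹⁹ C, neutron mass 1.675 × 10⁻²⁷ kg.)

p = h/λ = 6.626 × 10⁻³⁴ / 1.520 × 10⁻¹⁴ = 4.359 × 10⁻²⁰ kg·m/s.
KE = p²/(2m) = (4.359 × 10⁻²⁰)² / (2 × 1.675 × 10⁻²⁷) = 5.672 × 10⁻¹³ J = 3540 keV.

KE = 3540 keV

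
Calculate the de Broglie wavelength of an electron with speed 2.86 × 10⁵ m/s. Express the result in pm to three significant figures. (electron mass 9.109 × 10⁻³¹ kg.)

λ = 2540 pm

p = mv = 9.109 × 10⁻³¹ × 2.86 × 10⁵ = 2.605 × 10⁻²⁵ kg·m/s.
λ = h/p = 6.626 × 10⁻³⁴ / 2.605 × 10⁻²⁵ = 2.54 × 10⁻⁹ m = 2540 pm.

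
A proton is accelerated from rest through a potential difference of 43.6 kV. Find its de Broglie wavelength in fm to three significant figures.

KE = eV = 1.602 × 10⁻¹⁹ × 4.360 × 10⁴ = 6.985 × 10⁻¹⁵ J.
p = √(2mKE) = √(2 × 1.673 × 10⁻²⁷ × 6.985 × 10⁻¹⁵) = 4.834 × 10⁻²¹ kg·m/s.
λ = h/p = 6.626 × 10⁻³⁴ / 4.834 × 10⁻²¹ = 1.37 × 10⁻¹³ m = 137 fm.

λ = 137 fm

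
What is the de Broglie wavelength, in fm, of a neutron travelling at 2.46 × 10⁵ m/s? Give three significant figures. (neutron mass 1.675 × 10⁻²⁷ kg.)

λ = 1610 fm

p = mv = 1.675 × 10⁻²⁷ × 2.46 × 10⁵ = 4.121 × 10⁻²² kg·m/s.
λ = h/p = 6.626 × 10⁻³⁴ / 4.121 × 10⁻²² = 1.61 × 10⁻¹² m = 1610 fm.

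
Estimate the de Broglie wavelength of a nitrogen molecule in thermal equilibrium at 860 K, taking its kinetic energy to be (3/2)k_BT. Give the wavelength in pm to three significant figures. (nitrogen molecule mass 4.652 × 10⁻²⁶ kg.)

λ = 16.3 pm

KE = (3/2)k_BT = 1.5 × 1.381 × 10⁻²³ × 860 = 1.781 × 10⁻²⁰ J.
p = √(2mKE) = √(2 × 4.652 × 10⁻²⁶ × 1.781 × 10⁻²⁰) = 4.071 × 10⁻²³ kg·m/s.
λ = h/p = 1.63 × 10⁻¹¹ m = 16.3 pm.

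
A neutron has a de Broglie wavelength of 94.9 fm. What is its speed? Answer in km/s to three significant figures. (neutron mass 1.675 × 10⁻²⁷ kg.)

p = h/λ = 6.626 × 10⁻³⁴ / 9.490 × 10⁻¹⁴ = 6.982 × 10⁻²¹ kg·m/s.
v = p/m = 6.982 × 10⁻²¹ / 1.675 × 10⁻²⁷ = 4.17 × 10⁶ m/s = 4170 km/s.

v = 4170 km/s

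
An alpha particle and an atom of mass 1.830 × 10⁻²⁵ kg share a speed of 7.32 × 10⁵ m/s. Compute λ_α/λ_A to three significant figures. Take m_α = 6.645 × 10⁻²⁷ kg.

λ_α/λ_A = 27.5

At fixed v, p = mv so λ = h/(mv) ∝ 1/m.
λ_α/λ_A = m_A/m_α = 1.830 × 10⁻²⁵/6.645 × 10⁻²⁷ = 27.5.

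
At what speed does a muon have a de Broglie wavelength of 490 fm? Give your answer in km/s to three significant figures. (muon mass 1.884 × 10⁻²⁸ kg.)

v = 7180 km/s

p = h/λ = 6.626 × 10⁻³⁴ / 4.900 × 10⁻¹³ = 1.352 × 10⁻²¹ kg·m/s.
v = p/m = 1.352 × 10⁻²¹ / 1.884 × 10⁻²⁸ = 7.18 × 10⁶ m/s = 7180 km/s.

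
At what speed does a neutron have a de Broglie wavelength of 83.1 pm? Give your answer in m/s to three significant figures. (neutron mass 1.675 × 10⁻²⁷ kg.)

v = 4760 m/s

p = h/λ = 6.626 × 10⁻³⁴ / 8.310 × 10⁻¹¹ = 7.974 × 10⁻²⁴ kg·m/s.
v = p/m = 7.974 × 10⁻²⁴ / 1.675 × 10⁻²⁷ = 4.76 × 10³ m/s = 4760 m/s.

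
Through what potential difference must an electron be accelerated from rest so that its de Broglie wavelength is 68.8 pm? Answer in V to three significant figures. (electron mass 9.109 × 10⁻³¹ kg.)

V = 318 V

p = h/λ = 6.626 × 10⁻³⁴ / 6.880 × 10⁻¹¹ = 9.631 × 10⁻²⁴ kg·m/s.
KE = p²/(2m) = 5.091 × 10⁻¹⁷ J.
V = KE/e = 5.091 × 10⁻¹⁷ / (1.602 × 10⁻¹⁹) = 318 V.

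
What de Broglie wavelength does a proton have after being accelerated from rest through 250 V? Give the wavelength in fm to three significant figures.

λ = 1810 fm

KE = eV = 1.602 × 10⁻¹⁹ × 250.0 = 4.005 × 10⁻¹⁷ J.
p = √(2mKE) = √(2 × 1.673 × 10⁻²⁷ × 4.005 × 10⁻¹⁷) = 3.661 × 10⁻²² kg·m/s.
λ = h/p = 6.626 × 10⁻³⁴ / 3.661 × 10⁻²² = 1.81 × 10⁻¹² m = 1810 fm.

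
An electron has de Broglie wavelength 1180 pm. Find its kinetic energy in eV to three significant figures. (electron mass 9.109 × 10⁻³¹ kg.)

KE = 1.08 eV

p = h/λ = 6.626 × 10⁻³⁴ / 1.180 × 10⁻⁹ = 5.615 × 10⁻²⁵ kg·m/s.
KE = p²/(2m) = (5.615 × 10⁻²⁵)² / (2 × 9.109 × 10⁻³¹) = 1.731 × 10⁻¹⁹ J = 1.08 eV.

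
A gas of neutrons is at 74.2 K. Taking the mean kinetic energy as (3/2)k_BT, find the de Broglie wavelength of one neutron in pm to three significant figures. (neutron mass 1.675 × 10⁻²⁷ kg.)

λ = 292 pm

KE = (3/2)k_BT = 1.5 × 1.381 × 10⁻²³ × 74.2 = 1.537 × 10⁻²¹ J.
p = √(2mKE) = √(2 × 1.675 × 10⁻²⁷ × 1.537 × 10⁻²¹) = 2.269 × 10⁻²⁴ kg·m/s.
λ = h/p = 2.92 × 10⁻¹⁰ m = 292 pm.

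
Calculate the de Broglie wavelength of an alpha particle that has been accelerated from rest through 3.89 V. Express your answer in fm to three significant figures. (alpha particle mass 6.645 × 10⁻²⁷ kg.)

KE = 2eV = 2 × 1.602 × 10⁻¹⁹ × 3.890 = 1.246 × 10⁻¹⁸ J.
p = √(2mKE) = √(2 × 6.645 × 10⁻²⁷ × 1.246 × 10⁻¹⁸) = 1.287 × 10⁻²² kg·m/s.
λ = h/p = 6.626 × 10⁻³⁴ / 1.287 × 10⁻²² = 5.15 × 10⁻¹² m = 5150 fm.

λ = 5150 fm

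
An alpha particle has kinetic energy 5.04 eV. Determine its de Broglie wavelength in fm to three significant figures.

KE = 5.04 eV = 8.074 × 10⁻¹⁹ J.
p = √(2mKE) = √(2 × 6.645 × 10⁻²⁷ × 8.074 × 10⁻¹⁹) = 1.036 × 10⁻²² kg·m/s.
λ = h/p = 6.626 × 10⁻³⁴ / 1.036 × 10⁻²² = 6.40 × 10⁻¹² m = 6400 fm.

λ = 6400 fm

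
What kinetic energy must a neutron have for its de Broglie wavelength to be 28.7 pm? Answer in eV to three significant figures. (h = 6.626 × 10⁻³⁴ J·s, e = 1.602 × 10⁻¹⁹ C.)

KE = 0.993 eV

p = h/λ = 6.626 × 10⁻³⁴ / 2.870 × 10⁻¹¹ = 2.309 × 10⁻²³ kg·m/s.
KE = p²/(2m) = (2.309 × 10⁻²³)² / (2 × 1.675 × 10⁻²⁷) = 1.591 × 10⁻¹⁹ J = 0.993 eV.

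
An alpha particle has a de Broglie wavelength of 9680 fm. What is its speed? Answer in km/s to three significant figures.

v = 10.3 km/s

p = h/λ = 6.626 × 10⁻³⁴ / 9.680 × 10⁻¹² = 6.845 × 10⁻²³ kg·m/s.
v = p/m = 6.845 × 10⁻²³ / 6.645 × 10⁻²⁷ = 1.03 × 10⁴ m/s = 10.3 km/s.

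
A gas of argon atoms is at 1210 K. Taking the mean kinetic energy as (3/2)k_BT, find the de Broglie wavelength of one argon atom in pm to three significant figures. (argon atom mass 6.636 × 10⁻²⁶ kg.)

KE = (3/2)k_BT = 1.5 × 1.381 × 10⁻²³ × 1210 = 2.507 × 10⁻²⁰ J.
p = √(2mKE) = √(2 × 6.636 × 10⁻²⁶ × 2.507 × 10⁻²⁰) = 5.768 × 10⁻²³ kg·m/s.
λ = h/p = 1.15 × 10⁻¹¹ m = 11.5 pm.

λ = 11.5 pm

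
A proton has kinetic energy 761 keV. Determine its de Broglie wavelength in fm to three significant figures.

KE = 761 keV = 1.219 × 10⁻¹³ J.
p = √(2mKE) = √(2 × 1.673 × 10⁻²⁷ × 1.219 × 10⁻¹³) = 2.020 × 10⁻²⁰ kg·m/s.
λ = h/p = 6.626 × 10⁻³⁴ / 2.020 × 10⁻²⁰ = 3.28 × 10⁻¹⁴ m = 32.8 fm.

λ = 32.8 fm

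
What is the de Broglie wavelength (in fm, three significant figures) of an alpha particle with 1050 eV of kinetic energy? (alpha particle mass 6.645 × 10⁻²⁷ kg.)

KE = 1050 eV = 1.682 × 10⁻¹⁶ J.
p = √(2mKE) = √(2 × 6.645 × 10⁻²⁷ × 1.682 × 10⁻¹⁶) = 1.495 × 10⁻²¹ kg·m/s.
λ = h/p = 6.626 × 10⁻³⁴ / 1.495 × 10⁻²¹ = 4.43 × 10⁻¹³ m = 443 fm.

λ = 443 fm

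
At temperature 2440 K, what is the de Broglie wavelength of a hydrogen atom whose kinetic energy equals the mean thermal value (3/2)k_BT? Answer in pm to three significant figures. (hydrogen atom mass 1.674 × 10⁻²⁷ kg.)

KE = (3/2)k_BT = 1.5 × 1.381 × 10⁻²³ × 2440 = 5.054 × 10⁻²⁰ J.
p = √(2mKE) = √(2 × 1.674 × 10⁻²⁷ × 5.054 × 10⁻²⁰) = 1.301 × 10⁻²³ kg·m/s.
λ = h/p = 5.09 × 10⁻¹¹ m = 50.9 pm.

λ = 50.9 pm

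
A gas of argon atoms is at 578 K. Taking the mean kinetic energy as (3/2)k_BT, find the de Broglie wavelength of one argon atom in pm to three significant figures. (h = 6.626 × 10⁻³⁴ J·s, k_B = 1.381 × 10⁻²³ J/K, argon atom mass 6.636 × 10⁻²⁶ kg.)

λ = 16.6 pm

KE = (3/2)k_BT = 1.5 × 1.381 × 10⁻²³ × 578 = 1.197 × 10⁻²⁰ J.
p = √(2mKE) = √(2 × 6.636 × 10⁻²⁶ × 1.197 × 10⁻²⁰) = 3.986 × 10⁻²³ kg·m/s.
λ = h/p = 1.66 × 10⁻¹¹ m = 16.6 pm.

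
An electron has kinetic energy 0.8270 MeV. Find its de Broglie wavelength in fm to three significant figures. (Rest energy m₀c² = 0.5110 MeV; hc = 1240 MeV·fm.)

Total energy E = KE + m₀c² = 0.8270 + 0.5110 = 1.3380 MeV.
(pc)² = E² − (m₀c²)² = (1.3380)² − (0.5110)² = 1.529 MeV², so pc = 1.237 MeV.
λ = hc/(pc) = 1240 MeV·fm / 1.237 MeV = 1000 fm.

λ = 1000 fm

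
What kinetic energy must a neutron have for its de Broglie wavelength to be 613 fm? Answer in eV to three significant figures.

p = h/λ = 6.626 × 10⁻³⁴ / 6.130 × 10⁻¹³ = 1.081 × 10⁻²¹ kg·m/s.
KE = p²/(2m) = (1.081 × 10⁻²¹)² / (2 × 1.675 × 10⁻²⁷) = 3.488 × 10⁻¹⁶ J = 2180 eV.

KE = 2180 eV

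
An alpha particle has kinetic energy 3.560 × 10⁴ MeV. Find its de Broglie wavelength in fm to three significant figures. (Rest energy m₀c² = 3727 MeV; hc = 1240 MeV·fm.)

Total energy E = KE + m₀c² = 3.560 × 10⁴ + 3727 = 39327 MeV.
(pc)² = E² − (m₀c²)² = (39327)² − (3727)² = 1.533 × 10⁹ MeV², so pc = 3.915 × 10⁴ MeV.
λ = hc/(pc) = 1240 MeV·fm / 3.915 × 10⁴ MeV = 0.0317 fm.

λ = 0.0317 fm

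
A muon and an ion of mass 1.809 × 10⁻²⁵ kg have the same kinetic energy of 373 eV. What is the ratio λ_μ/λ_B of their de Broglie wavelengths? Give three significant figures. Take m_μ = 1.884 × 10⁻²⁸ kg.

At fixed KE, p = √(2mKE) so λ = h/p ∝ 1/√m.
λ_μ/λ_B = √(m_B/m_μ) = √(1.809 × 10⁻²⁵/1.884 × 10⁻²⁸) = √(960.2) = 31.0.

λ_μ/λ_B = 31.0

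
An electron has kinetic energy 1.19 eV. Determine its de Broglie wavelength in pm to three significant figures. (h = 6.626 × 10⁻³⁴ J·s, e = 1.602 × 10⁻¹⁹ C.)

KE = 1.19 eV = 1.906 × 10⁻¹⁹ J.
p = √(2mKE) = √(2 × 9.109 × 10⁻³¹ × 1.906 × 10⁻¹⁹) = 5.893 × 10⁻²⁵ kg·m/s.
λ = h/p = 6.626 × 10⁻³⁴ / 5.893 × 10⁻²⁵ = 1.12 × 10⁻⁹ m = 1120 pm.

λ = 1120 pm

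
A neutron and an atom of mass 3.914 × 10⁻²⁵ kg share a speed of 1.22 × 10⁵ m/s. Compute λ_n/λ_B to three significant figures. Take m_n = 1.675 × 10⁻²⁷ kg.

λ_n/λ_B = 234

At fixed v, p = mv so λ = h/(mv) ∝ 1/m.
λ_n/λ_B = m_B/m_n = 3.914 × 10⁻²⁵/1.675 × 10⁻²⁷ = 234.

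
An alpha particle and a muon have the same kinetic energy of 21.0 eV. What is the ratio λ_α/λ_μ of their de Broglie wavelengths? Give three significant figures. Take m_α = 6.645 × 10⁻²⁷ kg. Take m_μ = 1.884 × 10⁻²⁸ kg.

λ_α/λ_μ = 0.168

At fixed KE, p = √(2mKE) so λ = h/p ∝ 1/√m.
λ_α/λ_μ = √(m_μ/m_α) = √(1.884 × 10⁻²⁸/6.645 × 10⁻²⁷) = √(0.02835) = 0.168.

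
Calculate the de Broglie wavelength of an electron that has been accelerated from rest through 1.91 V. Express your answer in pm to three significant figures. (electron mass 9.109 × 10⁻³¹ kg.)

λ = 887 pm

KE = eV = 1.602 × 10⁻¹⁹ × 1.910 = 3.060 × 10⁻¹⁹ J.
p = √(2mKE) = √(2 × 9.109 × 10⁻³¹ × 3.060 × 10⁻¹⁹) = 7.466 × 10⁻²⁵ kg·m/s.
λ = h/p = 6.626 × 10⁻³⁴ / 7.466 × 10⁻²⁵ = 8.87 × 10⁻¹⁰ m = 887 pm.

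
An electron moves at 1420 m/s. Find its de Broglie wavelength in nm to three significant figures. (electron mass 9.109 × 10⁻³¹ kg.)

p = mv = 9.109 × 10⁻³¹ × 1420 = 1.293 × 10⁻²⁷ kg·m/s.
λ = h/p = 6.626 × 10⁻³⁴ / 1.293 × 10⁻²⁷ = 5.12 × 10⁻⁷ m = 512 nm.

λ = 512 nm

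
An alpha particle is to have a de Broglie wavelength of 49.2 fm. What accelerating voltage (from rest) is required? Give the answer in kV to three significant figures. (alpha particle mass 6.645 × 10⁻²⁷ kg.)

V = 42.6 kV

p = h/λ = 6.626 × 10⁻³⁴ / 4.920 × 10⁻¹⁴ = 1.347 × 10⁻²⁰ kg·m/s.
KE = p²/(2m) = 1.365 × 10⁻¹⁴ J.
V = KE/2e = 1.365 × 10⁻¹⁴ / (2 × 1.602 × 10⁻¹⁹) = 42.6 kV.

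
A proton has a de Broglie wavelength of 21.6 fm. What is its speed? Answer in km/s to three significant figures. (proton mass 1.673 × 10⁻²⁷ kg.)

p = h/λ = 6.626 × 10⁻³⁴ / 2.160 × 10⁻¹⁴ = 3.068 × 10⁻²⁰ kg·m/s.
v = p/m = 3.068 × 10⁻²⁰ / 1.673 × 10⁻²⁷ = 1.83 × 10⁷ m/s = 1.83 × 10⁴ km/s.

v = 1.83 × 10⁴ km/s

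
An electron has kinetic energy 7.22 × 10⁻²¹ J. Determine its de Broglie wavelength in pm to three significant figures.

λ = 5780 pm

p = √(2mKE) = √(2 × 9.109 × 10⁻³¹ × 7.220 × 10⁻²¹) = 1.147 × 10⁻²⁵ kg·m/s.
λ = h/p = 6.626 × 10⁻³⁴ / 1.147 × 10⁻²⁵ = 5.78 × 10⁻⁹ m = 5780 pm.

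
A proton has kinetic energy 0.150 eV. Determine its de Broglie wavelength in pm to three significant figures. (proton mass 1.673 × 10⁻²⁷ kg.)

λ = 73.9 pm

KE = 0.150 eV = 2.403 × 10⁻²⁰ J.
p = √(2mKE) = √(2 × 1.673 × 10⁻²⁷ × 2.403 × 10⁻²⁰) = 8.967 × 10⁻²⁴ kg·m/s.
λ = h/p = 6.626 × 10⁻³⁴ / 8.967 × 10⁻²⁴ = 7.39 × 10⁻¹¹ m = 73.9 pm.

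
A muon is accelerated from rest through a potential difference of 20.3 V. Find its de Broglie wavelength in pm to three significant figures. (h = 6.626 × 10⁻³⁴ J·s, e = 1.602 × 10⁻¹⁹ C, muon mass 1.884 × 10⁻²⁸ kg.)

KE = eV = 1.602 × 10⁻¹⁹ × 20.30 = 3.252 × 10⁻¹⁸ J.
p = √(2mKE) = √(2 × 1.884 × 10⁻²⁸ × 3.252 × 10⁻¹⁸) = 3.501 × 10⁻²³ kg·m/s.
λ = h/p = 6.626 × 10⁻³⁴ / 3.501 × 10⁻²³ = 1.89 × 10⁻¹¹ m = 18.9 pm.

λ = 18.9 pm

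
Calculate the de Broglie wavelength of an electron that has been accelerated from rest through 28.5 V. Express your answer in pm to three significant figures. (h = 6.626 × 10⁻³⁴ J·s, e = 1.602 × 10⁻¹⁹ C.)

KE = eV = 1.602 × 10⁻¹⁹ × 28.50 = 4.566 × 10⁻¹⁸ J.
p = √(2mKE) = √(2 × 9.109 × 10⁻³¹ × 4.566 × 10⁻¹⁸) = 2.884 × 10⁻²⁴ kg·m/s.
λ = h/p = 6.626 × 10⁻³⁴ / 2.884 × 10⁻²⁴ = 2.30 × 10⁻¹⁰ m = 230 pm.

λ = 230 pm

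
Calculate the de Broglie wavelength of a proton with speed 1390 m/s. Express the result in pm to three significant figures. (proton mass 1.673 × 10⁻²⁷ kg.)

p = mv = 1.673 × 10⁻²⁷ × 1390 = 2.325 × 10⁻²⁴ kg·m/s.
λ = h/p = 6.626 × 10⁻³⁴ / 2.325 × 10⁻²⁴ = 2.85 × 10⁻¹⁰ m = 285 pm.

λ = 285 pm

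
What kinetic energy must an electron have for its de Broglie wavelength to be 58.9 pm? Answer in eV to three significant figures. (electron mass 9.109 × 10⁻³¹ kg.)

p = h/λ = 6.626 × 10⁻³⁴ / 5.890 × 10⁻¹¹ = 1.125 × 10⁻²³ kg·m/s.
KE = p²/(2m) = (1.125 × 10⁻²³)² / (2 × 9.109 × 10⁻³¹) = 6.947 × 10⁻¹⁷ J = 434 eV.

KE = 434 eV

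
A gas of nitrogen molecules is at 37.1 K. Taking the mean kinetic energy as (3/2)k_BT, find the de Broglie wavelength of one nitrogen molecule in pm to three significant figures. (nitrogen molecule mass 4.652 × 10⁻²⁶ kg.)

λ = 78.4 pm

KE = (3/2)k_BT = 1.5 × 1.381 × 10⁻²³ × 37.1 = 7.685 × 10⁻²² J.
p = √(2mKE) = √(2 × 4.652 × 10⁻²⁶ × 7.685 × 10⁻²²) = 8.456 × 10⁻²⁴ kg·m/s.
λ = h/p = 7.84 × 10⁻¹¹ m = 78.4 pm.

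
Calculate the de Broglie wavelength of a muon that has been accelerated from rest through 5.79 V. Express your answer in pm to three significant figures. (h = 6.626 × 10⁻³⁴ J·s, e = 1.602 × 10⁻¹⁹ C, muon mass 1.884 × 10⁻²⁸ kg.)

λ = 35.4 pm

KE = eV = 1.602 × 10⁻¹⁹ × 5.790 = 9.276 × 10⁻¹⁹ J.
p = √(2mKE) = √(2 × 1.884 × 10⁻²⁸ × 9.276 × 10⁻¹⁹) = 1.870 × 10⁻²³ kg·m/s.
λ = h/p = 6.626 × 10⁻³⁴ / 1.870 × 10⁻²³ = 3.54 × 10⁻¹¹ m = 35.4 pm.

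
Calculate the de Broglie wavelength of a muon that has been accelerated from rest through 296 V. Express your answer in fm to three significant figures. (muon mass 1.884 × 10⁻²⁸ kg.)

λ = 4960 fm

KE = eV = 1.602 × 10⁻¹⁹ × 296.0 = 4.742 × 10⁻¹⁷ J.
p = √(2mKE) = √(2 × 1.884 × 10⁻²⁸ × 4.742 × 10⁻¹⁷) = 1.337 × 10⁻²² kg·m/s.
λ = h/p = 6.626 × 10⁻³⁴ / 1.337 × 10⁻²² = 4.96 × 10⁻¹² m = 4960 fm.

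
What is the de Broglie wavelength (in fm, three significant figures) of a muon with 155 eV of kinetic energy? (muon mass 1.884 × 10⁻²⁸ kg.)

KE = 155 eV = 2.483 × 10⁻¹⁷ J.
p = √(2mKE) = √(2 × 1.884 × 10⁻²⁸ × 2.483 × 10⁻¹⁷) = 9.673 × 10⁻²³ kg·m/s.
λ = h/p = 6.626 × 10⁻³⁴ / 9.673 × 10⁻²³ = 6.85 × 10⁻¹² m = 6850 fm.

λ = 6850 fm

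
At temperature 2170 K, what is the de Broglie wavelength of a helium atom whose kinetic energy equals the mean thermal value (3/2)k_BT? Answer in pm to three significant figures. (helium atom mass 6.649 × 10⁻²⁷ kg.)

KE = (3/2)k_BT = 1.5 × 1.381 × 10⁻²³ × 2170 = 4.495 × 10⁻²⁰ J.
p = √(2mKE) = √(2 × 6.649 × 10⁻²⁷ × 4.495 × 10⁻²⁰) = 2.445 × 10⁻²³ kg·m/s.
λ = h/p = 2.71 × 10⁻¹¹ m = 27.1 pm.

λ = 27.1 pm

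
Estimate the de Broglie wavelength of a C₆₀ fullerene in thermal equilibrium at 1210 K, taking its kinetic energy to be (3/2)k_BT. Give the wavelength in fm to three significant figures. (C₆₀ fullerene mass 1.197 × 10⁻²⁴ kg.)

KE = (3/2)k_BT = 1.5 × 1.381 × 10⁻²³ × 1210 = 2.507 × 10⁻²⁰ J.
p = √(2mKE) = √(2 × 1.197 × 10⁻²⁴ × 2.507 × 10⁻²⁰) = 2.450 × 10⁻²² kg·m/s.
λ = h/p = 2.70 × 10⁻¹² m = 2700 fm.

λ = 2700 fm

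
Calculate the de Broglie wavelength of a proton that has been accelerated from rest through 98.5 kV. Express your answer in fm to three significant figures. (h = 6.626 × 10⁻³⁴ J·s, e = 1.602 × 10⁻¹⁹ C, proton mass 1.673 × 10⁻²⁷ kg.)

λ = 91.2 fm

KE = eV = 1.602 × 10⁻¹⁹ × 9.850 × 10⁴ = 1.578 × 10⁻¹⁴ J.
p = √(2mKE) = √(2 × 1.673 × 10⁻²⁷ × 1.578 × 10⁻¹⁴) = 7.266 × 10⁻²¹ kg·m/s.
λ = h/p = 6.626 × 10⁻³⁴ / 7.266 × 10⁻²¹ = 9.12 × 10⁻¹⁴ m = 91.2 fm.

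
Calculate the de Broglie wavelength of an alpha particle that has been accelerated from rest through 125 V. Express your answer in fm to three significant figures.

λ = 908 fm

KE = 2eV = 2 × 1.602 × 10⁻¹⁹ × 125.0 = 4.005 × 10⁻¹⁷ J.
p = √(2mKE) = √(2 × 6.645 × 10⁻²⁷ × 4.005 × 10⁻¹⁷) = 7.296 × 10⁻²² kg·m/s.
λ = h/p = 6.626 × 10⁻³⁴ / 7.296 × 10⁻²² = 9.08 × 10⁻¹³ m = 908 fm.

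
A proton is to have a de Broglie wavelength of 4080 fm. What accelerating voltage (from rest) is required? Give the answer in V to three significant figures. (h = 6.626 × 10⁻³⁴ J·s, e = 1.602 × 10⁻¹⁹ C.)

V = 49.2 V

p = h/λ = 6.626 × 10⁻³⁴ / 4.080 × 10⁻¹² = 1.624 × 10⁻²² kg·m/s.
KE = p²/(2m) = 7.882 × 10⁻¹⁸ J.
V = KE/e = 7.882 × 10⁻¹⁸ / (1.602 × 10⁻¹⁹) = 49.2 V.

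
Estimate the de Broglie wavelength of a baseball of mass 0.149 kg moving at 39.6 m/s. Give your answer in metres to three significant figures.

λ = 1.12 × 10⁻³⁴ m

p = mv = 0.149 × 39.6 = 5.900 kg·m/s.
λ = h/p = 6.626 × 10⁻³⁴ / 5.900 = 1.12 × 10⁻³⁴ m.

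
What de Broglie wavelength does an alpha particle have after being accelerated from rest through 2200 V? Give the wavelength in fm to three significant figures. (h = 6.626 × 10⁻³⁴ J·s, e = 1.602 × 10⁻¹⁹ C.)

λ = 216 fm

KE = 2eV = 2 × 1.602 × 10⁻¹⁹ × 2200 = 7.049 × 10⁻¹⁶ J.
p = √(2mKE) = √(2 × 6.645 × 10⁻²⁷ × 7.049 × 10⁻¹⁶) = 3.061 × 10⁻²¹ kg·m/s.
λ = h/p = 6.626 × 10⁻³⁴ / 3.061 × 10⁻²¹ = 2.16 × 10⁻¹³ m = 216 fm.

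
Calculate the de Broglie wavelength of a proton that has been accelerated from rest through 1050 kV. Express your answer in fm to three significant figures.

KE = eV = 1.602 × 10⁻¹⁹ × 1.050 × 10⁶ = 1.682 × 10⁻¹³ J.
p = √(2mKE) = √(2 × 1.673 × 10⁻²⁷ × 1.682 × 10⁻¹³) = 2.372 × 10⁻²⁰ kg·m/s.
λ = h/p = 6.626 × 10⁻³⁴ / 2.372 × 10⁻²⁰ = 2.79 × 10⁻¹⁴ m = 27.9 fm.

λ = 27.9 fm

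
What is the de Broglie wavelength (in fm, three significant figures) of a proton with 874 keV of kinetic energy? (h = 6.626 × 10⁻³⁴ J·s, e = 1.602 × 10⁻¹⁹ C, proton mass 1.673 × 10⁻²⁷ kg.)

KE = 874 keV = 1.400 × 10⁻¹³ J.
p = √(2mKE) = √(2 × 1.673 × 10⁻²⁷ × 1.400 × 10⁻¹³) = 2.164 × 10⁻²⁰ kg·m/s.
λ = h/p = 6.626 × 10⁻³⁴ / 2.164 × 10⁻²⁰ = 3.06 × 10⁻¹⁴ m = 30.6 fm.

λ = 30.6 fm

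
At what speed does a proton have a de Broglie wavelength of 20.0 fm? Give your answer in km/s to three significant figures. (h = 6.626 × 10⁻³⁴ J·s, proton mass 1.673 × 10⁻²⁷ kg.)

v = 1.98 × 10⁴ km/s

p = h/λ = 6.626 × 10⁻³⁴ / 2.000 × 10⁻¹⁴ = 3.313 × 10⁻²⁰ kg·m/s.
v = p/m = 3.313 × 10⁻²⁰ / 1.673 × 10⁻²⁷ = 1.98 × 10⁷ m/s = 1.98 × 10⁴ km/s.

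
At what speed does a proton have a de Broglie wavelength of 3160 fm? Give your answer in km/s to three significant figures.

v = 125 km/s

p = h/λ = 6.626 × 10⁻³⁴ / 3.160 × 10⁻¹² = 2.097 × 10⁻²² kg·m/s.
v = p/m = 2.097 × 10⁻²² / 1.673 × 10⁻²⁷ = 1.25 × 10⁵ m/s = 125 km/s.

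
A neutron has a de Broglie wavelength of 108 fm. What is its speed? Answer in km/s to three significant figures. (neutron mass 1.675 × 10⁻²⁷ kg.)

v = 3660 km/s

p = h/λ = 6.626 × 10⁻³⁴ / 1.080 × 10⁻¹³ = 6.135 × 10⁻²¹ kg·m/s.
v = p/m = 6.135 × 10⁻²¹ / 1.675 × 10⁻²⁷ = 3.66 × 10⁶ m/s = 3660 km/s.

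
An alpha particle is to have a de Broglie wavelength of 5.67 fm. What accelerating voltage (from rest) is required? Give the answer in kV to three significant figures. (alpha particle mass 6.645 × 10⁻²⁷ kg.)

V = 3210 kV

p = h/λ = 6.626 × 10⁻³⁴ / 5.670 × 10⁻¹⁵ = 1.169 × 10⁻¹⁹ kg·m/s.
KE = p²/(2m) = 1.028 × 10⁻¹² J.
V = KE/2e = 1.028 × 10⁻¹² / (2 × 1.602 × 10⁻¹⁹) = 3210 kV.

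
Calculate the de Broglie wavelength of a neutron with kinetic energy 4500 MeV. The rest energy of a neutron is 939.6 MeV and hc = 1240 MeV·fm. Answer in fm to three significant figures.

Total energy E = KE + m₀c² = 4500 + 939.6 = 5439.6 MeV.
(pc)² = E² − (m₀c²)² = (5439.6)² − (939.6)² = 2.871 × 10⁷ MeV², so pc = 5358 MeV.
λ = hc/(pc) = 1240 MeV·fm / 5358 MeV = 0.231 fm.

λ = 0.231 fm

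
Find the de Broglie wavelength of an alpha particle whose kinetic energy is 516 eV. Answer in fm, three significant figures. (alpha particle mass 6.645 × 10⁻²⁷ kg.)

KE = 516 eV = 8.266 × 10⁻¹⁷ J.
p = √(2mKE) = √(2 × 6.645 × 10⁻²⁷ × 8.266 × 10⁻¹⁷) = 1.048 × 10⁻²¹ kg·m/s.
λ = h/p = 6.626 × 10⁻³⁴ / 1.048 × 10⁻²¹ = 6.32 × 10⁻¹³ m = 632 fm.

λ = 632 fm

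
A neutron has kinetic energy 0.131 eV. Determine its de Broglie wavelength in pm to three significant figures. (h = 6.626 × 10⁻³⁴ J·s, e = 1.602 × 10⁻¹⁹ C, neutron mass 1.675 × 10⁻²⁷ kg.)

λ = 79.0 pm

KE = 0.131 eV = 2.099 × 10⁻²⁰ J.
p = √(2mKE) = √(2 × 1.675 × 10⁻²⁷ × 2.099 × 10⁻²⁰) = 8.385 × 10⁻²⁴ kg·m/s.
λ = h/p = 6.626 × 10⁻³⁴ / 8.385 × 10⁻²⁴ = 7.90 × 10⁻¹¹ m = 79.0 pm.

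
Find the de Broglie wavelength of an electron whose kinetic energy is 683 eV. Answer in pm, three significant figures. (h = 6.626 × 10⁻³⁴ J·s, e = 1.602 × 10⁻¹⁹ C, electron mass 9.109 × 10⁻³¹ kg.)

KE = 683 eV = 1.094 × 10⁻¹⁶ J.
p = √(2mKE) = √(2 × 9.109 × 10⁻³¹ × 1.094 × 10⁻¹⁶) = 1.412 × 10⁻²³ kg·m/s.
λ = h/p = 6.626 × 10⁻³⁴ / 1.412 × 10⁻²³ = 4.69 × 10⁻¹¹ m = 46.9 pm.

λ = 46.9 pm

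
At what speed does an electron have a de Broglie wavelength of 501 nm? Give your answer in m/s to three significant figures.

p = h/λ = 6.626 × 10⁻³⁴ / 5.010 × 10⁻⁷ = 1.323 × 10⁻²⁷ kg·m/s.
v = p/m = 1.323 × 10⁻²⁷ / 9.109 × 10⁻³¹ = 1.45 × 10³ m/s = 1450 m/s.

v = 1450 m/s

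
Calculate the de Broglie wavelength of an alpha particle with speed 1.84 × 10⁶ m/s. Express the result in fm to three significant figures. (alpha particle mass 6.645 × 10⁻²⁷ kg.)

λ = 54.2 fm

p = mv = 6.645 × 10⁻²⁷ × 1.84 × 10⁶ = 1.223 × 10⁻²⁰ kg·m/s.
λ = h/p = 6.626 × 10⁻³⁴ / 1.223 × 10⁻²⁰ = 5.42 × 10⁻¹⁴ m = 54.2 fm.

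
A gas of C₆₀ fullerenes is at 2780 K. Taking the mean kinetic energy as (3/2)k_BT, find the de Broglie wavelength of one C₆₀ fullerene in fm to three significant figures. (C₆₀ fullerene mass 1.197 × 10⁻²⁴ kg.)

KE = (3/2)k_BT = 1.5 × 1.381 × 10⁻²³ × 2780 = 5.759 × 10⁻²⁰ J.
p = √(2mKE) = √(2 × 1.197 × 10⁻²⁴ × 5.759 × 10⁻²⁰) = 3.713 × 10⁻²² kg·m/s.
λ = h/p = 1.78 × 10⁻¹² m = 1780 fm.

λ = 1780 fm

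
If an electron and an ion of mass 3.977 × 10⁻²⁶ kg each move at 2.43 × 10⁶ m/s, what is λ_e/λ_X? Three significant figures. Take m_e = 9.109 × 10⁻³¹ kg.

At fixed v, p = mv so λ = h/(mv) ∝ 1/m.
λ_e/λ_X = m_X/m_e = 3.977 × 10⁻²⁶/9.109 × 10⁻³¹ = 4.37 × 10⁴.

λ_e/λ_X = 4.37 × 10⁴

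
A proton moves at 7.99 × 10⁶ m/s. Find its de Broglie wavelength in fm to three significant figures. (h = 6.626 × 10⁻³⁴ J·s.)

p = mv = 1.673 × 10⁻²⁷ × 7.99 × 10⁶ = 1.337 × 10⁻²⁰ kg·m/s.
λ = h/p = 6.626 × 10⁻³⁴ / 1.337 × 10⁻²⁰ = 4.96 × 10⁻¹⁴ m = 49.6 fm.

λ = 49.6 fm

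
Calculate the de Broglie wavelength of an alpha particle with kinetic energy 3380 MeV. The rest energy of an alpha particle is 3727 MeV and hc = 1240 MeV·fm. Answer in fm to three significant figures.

λ = 0.205 fm

Total energy E = KE + m₀c² = 3380 + 3727 = 7107 MeV.
(pc)² = E² − (m₀c²)² = (7107)² − (3727)² = 3.662 × 10⁷ MeV², so pc = 6051 MeV.
λ = hc/(pc) = 1240 MeV·fm / 6051 MeV = 0.205 fm.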